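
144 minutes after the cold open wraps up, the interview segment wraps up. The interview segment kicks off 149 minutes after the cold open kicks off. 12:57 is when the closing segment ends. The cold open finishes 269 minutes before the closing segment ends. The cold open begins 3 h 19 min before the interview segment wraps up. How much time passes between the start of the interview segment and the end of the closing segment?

2 hours 55 minutes

The cold open ends at 12:57 − 269 min = 08:28.
The interview segment ends at 08:28 + 144 min = 10:52.
The cold open starts at 10:52 − 199 min = 07:33.
The interview segment starts at 07:33 + 149 min = 10:02.
From 10:02 to 12:57 is 2 hours 55 minutes.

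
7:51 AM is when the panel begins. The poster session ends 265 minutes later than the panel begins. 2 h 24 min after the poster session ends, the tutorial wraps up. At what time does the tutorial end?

2:40 PM

The poster session ends at 7:51 AM + 265 min = 12:16 PM.
The tutorial ends at 12:16 PM + 144 min = 2:40 PM.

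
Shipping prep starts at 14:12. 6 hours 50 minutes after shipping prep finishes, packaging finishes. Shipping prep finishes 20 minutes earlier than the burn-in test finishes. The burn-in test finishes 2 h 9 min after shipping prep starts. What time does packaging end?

22:51

The burn-in test ends at 14:12 + 129 min = 16:21.
Shipping prep ends at 16:21 − 20 min = 16:01.
Packaging ends at 16:01 + 410 min = 22:51.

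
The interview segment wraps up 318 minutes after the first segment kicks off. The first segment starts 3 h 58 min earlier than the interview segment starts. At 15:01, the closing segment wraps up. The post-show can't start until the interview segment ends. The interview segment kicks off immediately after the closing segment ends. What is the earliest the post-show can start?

The interview segment starts at 15:01.
The first segment starts at 15:01 − 238 min = 11:03.
The interview segment ends at 11:03 + 318 min = 16:21.
The post-show is bounded by the interview segment, so the earliest it can start is 16:21.

16:21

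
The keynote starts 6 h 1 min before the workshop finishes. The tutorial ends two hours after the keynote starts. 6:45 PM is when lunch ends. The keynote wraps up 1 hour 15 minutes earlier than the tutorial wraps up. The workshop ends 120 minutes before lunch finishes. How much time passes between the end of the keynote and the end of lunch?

436 minutes

The workshop ends at 6:45 PM − 120 min = 4:45 PM.
The keynote starts at 4:45 PM − 361 min = 10:44 AM.
The tutorial ends at 10:44 AM + 120 min = 12:44 PM.
The keynote ends at 12:44 PM − 75 min = 11:29 AM.
From 11:29 AM to 6:45 PM is 436 minutes.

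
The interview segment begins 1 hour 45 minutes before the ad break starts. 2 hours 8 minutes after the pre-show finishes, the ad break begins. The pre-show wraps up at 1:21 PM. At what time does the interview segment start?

The ad break starts at 1:21 PM + 128 min = 3:29 PM.
The interview segment starts at 3:29 PM − 105 min = 1:44 PM.

1:44 PM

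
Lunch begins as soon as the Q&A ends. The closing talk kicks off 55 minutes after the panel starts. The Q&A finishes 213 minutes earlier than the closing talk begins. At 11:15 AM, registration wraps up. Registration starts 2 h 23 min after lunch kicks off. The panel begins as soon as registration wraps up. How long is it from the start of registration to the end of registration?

15 minutes

The panel starts at 11:15 AM.
The closing talk starts at 11:15 AM + 55 min = 12:10 PM.
The Q&A ends at 12:10 PM − 213 min = 8:37 AM.
So lunch starts at 8:37 AM.
Registration starts at 8:37 AM + 143 min = 11:00 AM.
From 11:00 AM to 11:15 AM is 15 minutes.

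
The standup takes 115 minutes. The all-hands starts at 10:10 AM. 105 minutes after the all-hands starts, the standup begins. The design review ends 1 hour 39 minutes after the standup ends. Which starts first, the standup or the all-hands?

The standup starts at 10:10 AM + 105 min = 11:55 AM.
The standup starts at 11:55 AM and the all-hands starts at 10:10 AM, so the all-hands is first.

the all-hands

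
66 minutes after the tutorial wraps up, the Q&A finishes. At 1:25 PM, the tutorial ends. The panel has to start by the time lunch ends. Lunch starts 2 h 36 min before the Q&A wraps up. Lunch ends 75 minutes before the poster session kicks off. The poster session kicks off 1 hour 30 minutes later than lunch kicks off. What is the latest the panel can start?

12:10 PM

The Q&A ends at 1:25 PM + 66 min = 2:31 PM.
Lunch starts at 2:31 PM − 156 min = 11:55 AM.
The poster session starts at 11:55 AM + 90 min = 1:25 PM.
Lunch ends at 1:25 PM − 75 min = 12:10 PM.
The panel is bounded by lunch, so the latest it can start is 12:10 PM.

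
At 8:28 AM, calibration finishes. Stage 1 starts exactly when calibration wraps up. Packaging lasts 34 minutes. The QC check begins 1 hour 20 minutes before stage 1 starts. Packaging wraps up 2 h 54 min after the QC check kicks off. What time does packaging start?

9:28 AM

Stage 1 starts at 8:28 AM.
The QC check starts at 8:28 AM − 80 min = 7:08 AM.
Packaging ends at 7:08 AM + 174 min = 10:02 AM.
Packaging starts at 10:02 AM − 34 min = 9:28 AM.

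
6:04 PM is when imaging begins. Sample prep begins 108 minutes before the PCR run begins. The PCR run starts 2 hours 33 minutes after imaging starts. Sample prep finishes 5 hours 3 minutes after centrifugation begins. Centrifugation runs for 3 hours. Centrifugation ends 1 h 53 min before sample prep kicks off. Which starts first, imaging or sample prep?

The PCR run starts at 6:04 PM + 153 min = 8:37 PM.
Sample prep starts at 8:37 PM − 108 min = 6:49 PM.
Imaging starts at 6:04 PM and sample prep starts at 6:49 PM, so imaging is first.

imaging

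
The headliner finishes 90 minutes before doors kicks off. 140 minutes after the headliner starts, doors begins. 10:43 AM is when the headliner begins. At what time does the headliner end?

11:33 AM

Doors starts at 10:43 AM + 140 min = 1:03 PM.
The headliner ends at 1:03 PM − 90 min = 11:33 AM.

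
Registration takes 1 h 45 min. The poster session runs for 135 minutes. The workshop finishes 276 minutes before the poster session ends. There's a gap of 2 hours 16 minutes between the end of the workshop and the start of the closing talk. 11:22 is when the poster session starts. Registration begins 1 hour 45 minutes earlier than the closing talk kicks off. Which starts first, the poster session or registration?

The poster session ends at 11:22 + 135 min = 13:37.
The workshop ends at 13:37 − 276 min = 09:01.
The closing talk starts at 09:01 + 136 min = 11:17.
Registration starts at 11:17 − 105 min = 09:32.
The poster session starts at 11:22 and registration starts at 09:32, so registration is first.

registration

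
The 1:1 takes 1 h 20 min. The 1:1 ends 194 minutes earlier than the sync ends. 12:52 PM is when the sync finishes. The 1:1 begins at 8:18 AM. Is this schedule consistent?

The 1:1 ends at 12:52 PM − 194 min = 9:38 AM.
The 1:1 starts at 9:38 AM − 80 min = 8:18 AM.
That matches the stated 8:18 AM, so the schedule is consistent.

Yes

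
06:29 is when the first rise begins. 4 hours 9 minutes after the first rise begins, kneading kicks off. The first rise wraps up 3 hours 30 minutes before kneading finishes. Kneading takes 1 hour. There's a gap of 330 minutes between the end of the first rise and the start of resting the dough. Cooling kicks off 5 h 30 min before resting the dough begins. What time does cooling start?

08:08

Kneading starts at 06:29 + 249 min = 10:38.
Kneading ends at 10:38 + 60 min = 11:38.
The first rise ends at 11:38 − 210 min = 08:08.
Resting the dough starts at 08:08 + 330 min = 13:38.
Cooling starts at 13:38 − 330 min = 08:08.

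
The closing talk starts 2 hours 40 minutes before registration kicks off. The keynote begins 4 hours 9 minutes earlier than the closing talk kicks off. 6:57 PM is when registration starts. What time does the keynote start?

The closing talk starts at 6:57 PM − 160 min = 4:17 PM.
The keynote starts at 4:17 PM − 249 min = 12:08 PM.

12:08 PM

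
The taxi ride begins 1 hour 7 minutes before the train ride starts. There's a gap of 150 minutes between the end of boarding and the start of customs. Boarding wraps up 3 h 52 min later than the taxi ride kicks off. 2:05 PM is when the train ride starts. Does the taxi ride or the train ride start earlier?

The taxi ride starts at 2:05 PM − 67 min = 12:58 PM.
The taxi ride starts at 12:58 PM and the train ride starts at 2:05 PM, so the taxi ride is first.

the taxi ride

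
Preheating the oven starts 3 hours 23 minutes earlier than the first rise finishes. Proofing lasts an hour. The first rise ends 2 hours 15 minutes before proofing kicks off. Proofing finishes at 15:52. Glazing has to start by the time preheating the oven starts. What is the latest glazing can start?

09:14

Proofing starts at 15:52 − 60 min = 14:52.
The first rise ends at 14:52 − 135 min = 12:37.
Preheating the oven starts at 12:37 − 203 min = 09:14.
Glazing is bounded by preheating the oven, so the latest it can start is 09:14.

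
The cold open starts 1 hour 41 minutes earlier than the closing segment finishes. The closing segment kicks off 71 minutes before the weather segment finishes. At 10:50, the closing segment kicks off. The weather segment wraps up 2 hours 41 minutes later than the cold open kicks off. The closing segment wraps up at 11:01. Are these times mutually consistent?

The cold open starts at 11:01 − 101 min = 09:20.
The weather segment ends at 09:20 + 161 min = 12:01.
The closing segment starts at 12:01 − 71 min = 10:50.
That matches the stated 10:50, so the schedule is consistent.

Yes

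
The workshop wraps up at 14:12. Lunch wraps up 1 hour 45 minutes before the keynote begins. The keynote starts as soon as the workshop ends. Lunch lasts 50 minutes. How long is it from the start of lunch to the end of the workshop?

The keynote starts at 14:12.
Lunch ends at 14:12 − 105 min = 12:27.
Lunch starts at 12:27 − 50 min = 11:37.
From 11:37 to 14:12 is 155 minutes.

155 minutes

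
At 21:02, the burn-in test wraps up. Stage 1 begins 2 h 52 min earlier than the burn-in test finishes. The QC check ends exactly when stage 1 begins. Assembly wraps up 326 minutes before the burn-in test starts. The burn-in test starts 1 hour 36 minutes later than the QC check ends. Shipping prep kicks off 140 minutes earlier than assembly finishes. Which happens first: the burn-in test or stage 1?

Stage 1 starts at 21:02 − 172 min = 18:10.
So the QC check ends at 18:10.
The burn-in test starts at 18:10 + 96 min = 19:46.
The burn-in test starts at 19:46 and stage 1 starts at 18:10, so stage 1 is first.

stage 1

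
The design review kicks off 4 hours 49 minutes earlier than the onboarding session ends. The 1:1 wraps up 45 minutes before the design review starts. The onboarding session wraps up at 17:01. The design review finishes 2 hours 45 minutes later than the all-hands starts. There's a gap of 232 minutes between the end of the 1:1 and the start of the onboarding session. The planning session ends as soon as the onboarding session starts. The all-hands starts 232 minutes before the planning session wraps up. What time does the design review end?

The design review starts at 17:01 − 289 min = 12:12.
The 1:1 ends at 12:12 − 45 min = 11:27.
The onboarding session starts at 11:27 + 232 min = 15:19.
So the planning session ends at 15:19.
The all-hands starts at 15:19 − 232 min = 11:27.
The design review ends at 11:27 + 165 min = 14:12.

14:12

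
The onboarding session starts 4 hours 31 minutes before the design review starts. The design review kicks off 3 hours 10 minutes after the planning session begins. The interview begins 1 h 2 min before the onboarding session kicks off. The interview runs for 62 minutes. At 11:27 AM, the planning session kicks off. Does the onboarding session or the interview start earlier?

The design review starts at 11:27 AM + 190 min = 2:37 PM.
The onboarding session starts at 2:37 PM − 271 min = 10:06 AM.
The interview starts at 10:06 AM − 62 min = 9:04 AM.
The onboarding session starts at 10:06 AM and the interview starts at 9:04 AM, so the interview is first.

the interview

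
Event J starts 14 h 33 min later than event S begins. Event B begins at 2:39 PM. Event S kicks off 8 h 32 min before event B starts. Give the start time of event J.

Event S starts at 2:39 PM − 512 min = 6:07 AM.
Event J starts at 6:07 AM + 873 min = 8:40 PM.

8:40 PM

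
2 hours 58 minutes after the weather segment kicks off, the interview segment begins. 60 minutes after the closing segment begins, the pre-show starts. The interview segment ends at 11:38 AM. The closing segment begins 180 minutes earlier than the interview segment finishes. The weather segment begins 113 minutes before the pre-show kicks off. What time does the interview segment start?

The closing segment starts at 11:38 AM − 180 min = 8:38 AM.
The pre-show starts at 8:38 AM + 60 min = 9:38 AM.
The weather segment starts at 9:38 AM − 113 min = 7:45 AM.
The interview segment starts at 7:45 AM + 178 min = 10:43 AM.

10:43 AM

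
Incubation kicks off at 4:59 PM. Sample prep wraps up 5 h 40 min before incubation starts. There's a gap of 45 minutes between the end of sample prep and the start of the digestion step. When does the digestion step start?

Sample prep ends at 4:59 PM − 340 min = 11:19 AM.
The digestion step starts at 11:19 AM + 45 min = 12:04 PM.

12:04 PM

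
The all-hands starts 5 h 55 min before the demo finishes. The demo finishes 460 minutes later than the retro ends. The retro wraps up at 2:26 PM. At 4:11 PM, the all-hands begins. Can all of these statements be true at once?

Yes

The demo ends at 2:26 PM + 460 min = 10:06 PM.
The all-hands starts at 10:06 PM − 355 min = 4:11 PM.
That matches the stated 4:11 PM, so the schedule is consistent.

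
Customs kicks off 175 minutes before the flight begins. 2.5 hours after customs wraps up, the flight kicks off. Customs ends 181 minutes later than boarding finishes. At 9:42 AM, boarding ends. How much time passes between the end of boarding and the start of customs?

2 hours 36 minutes

Customs ends at 9:42 AM + 181 min = 12:43 PM.
The flight starts at 12:43 PM + 150 min = 3:13 PM.
Customs starts at 3:13 PM − 175 min = 12:18 PM.
From 9:42 AM to 12:18 PM is 2 hours 36 minutes.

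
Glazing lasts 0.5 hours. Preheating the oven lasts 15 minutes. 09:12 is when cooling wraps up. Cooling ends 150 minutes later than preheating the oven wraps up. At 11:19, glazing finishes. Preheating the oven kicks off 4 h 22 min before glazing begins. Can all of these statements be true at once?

Yes

Glazing starts at 11:19 − 30 min = 10:49.
Preheating the oven starts at 10:49 − 262 min = 06:27.
Preheating the oven ends at 06:27 + 15 min = 06:42.
Cooling ends at 06:42 + 150 min = 09:12.
That matches the stated 09:12, so the schedule is consistent.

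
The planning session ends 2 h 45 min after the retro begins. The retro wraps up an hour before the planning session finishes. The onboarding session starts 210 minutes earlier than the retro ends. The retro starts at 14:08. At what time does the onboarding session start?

12:23

The planning session ends at 14:08 + 165 min = 16:53.
The retro ends at 16:53 − 60 min = 15:53.
The onboarding session starts at 15:53 − 210 min = 12:23.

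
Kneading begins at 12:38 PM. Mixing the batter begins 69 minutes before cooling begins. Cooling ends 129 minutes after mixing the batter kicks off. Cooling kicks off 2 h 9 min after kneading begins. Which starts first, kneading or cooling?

Cooling starts at 12:38 PM + 129 min = 2:47 PM.
Kneading starts at 12:38 PM and cooling starts at 2:47 PM, so kneading is first.

kneading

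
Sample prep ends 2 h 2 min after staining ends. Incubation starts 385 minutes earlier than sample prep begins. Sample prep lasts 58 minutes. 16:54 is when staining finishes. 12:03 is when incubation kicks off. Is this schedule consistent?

Sample prep ends at 16:54 + 122 min = 18:56.
Sample prep starts at 18:56 − 58 min = 17:58.
Incubation starts at 17:58 − 385 min = 11:33.
But incubation is also said to start at 12:03 — a 30-minute conflict.

No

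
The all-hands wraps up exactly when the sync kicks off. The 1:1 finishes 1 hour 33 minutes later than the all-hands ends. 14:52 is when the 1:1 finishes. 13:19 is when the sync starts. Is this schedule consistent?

The all-hands ends at 13:19.
The 1:1 ends at 13:19 + 93 min = 14:52.
That matches the stated 14:52, so the schedule is consistent.

Yes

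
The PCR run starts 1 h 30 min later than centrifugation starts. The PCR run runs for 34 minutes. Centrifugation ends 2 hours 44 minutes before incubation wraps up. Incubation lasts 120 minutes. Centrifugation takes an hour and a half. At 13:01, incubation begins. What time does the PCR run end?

12:51

Incubation ends at 13:01 + 120 min = 15:01.
Centrifugation ends at 15:01 − 164 min = 12:17.
Centrifugation starts at 12:17 − 90 min = 10:47.
The PCR run starts at 10:47 + 90 min = 12:17.
The PCR run ends at 12:17 + 34 min = 12:51.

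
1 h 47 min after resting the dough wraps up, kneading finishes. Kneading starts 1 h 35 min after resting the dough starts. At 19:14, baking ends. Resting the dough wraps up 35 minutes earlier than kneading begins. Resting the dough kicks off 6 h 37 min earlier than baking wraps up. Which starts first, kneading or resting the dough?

resting the dough

Resting the dough starts at 19:14 − 397 min = 12:37.
Kneading starts at 12:37 + 95 min = 14:12.
Kneading starts at 14:12 and resting the dough starts at 12:37, so resting the dough is first.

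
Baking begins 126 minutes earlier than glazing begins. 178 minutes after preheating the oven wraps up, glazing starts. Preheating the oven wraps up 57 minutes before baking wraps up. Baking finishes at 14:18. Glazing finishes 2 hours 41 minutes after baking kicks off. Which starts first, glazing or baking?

baking

Preheating the oven ends at 14:18 − 57 min = 13:21.
Glazing starts at 13:21 + 178 min = 16:19.
Baking starts at 16:19 − 126 min = 14:13.
Glazing starts at 16:19 and baking starts at 14:13, so baking is first.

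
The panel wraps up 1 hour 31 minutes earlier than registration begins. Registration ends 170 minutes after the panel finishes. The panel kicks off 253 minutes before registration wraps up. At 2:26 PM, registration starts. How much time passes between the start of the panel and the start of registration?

2 h 54 min

The panel ends at 2:26 PM − 91 min = 12:55 PM.
Registration ends at 12:55 PM + 170 min = 3:45 PM.
The panel starts at 3:45 PM − 253 min = 11:32 AM.
From 11:32 AM to 2:26 PM is 2 h 54 min.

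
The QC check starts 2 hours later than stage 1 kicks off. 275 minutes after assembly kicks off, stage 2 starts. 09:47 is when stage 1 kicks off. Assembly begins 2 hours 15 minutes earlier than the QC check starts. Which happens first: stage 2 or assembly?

The QC check starts at 09:47 + 120 min = 11:47.
Assembly starts at 11:47 − 135 min = 09:32.
Stage 2 starts at 09:32 + 275 min = 14:07.
Stage 2 starts at 14:07 and assembly starts at 09:32, so assembly is first.

assembly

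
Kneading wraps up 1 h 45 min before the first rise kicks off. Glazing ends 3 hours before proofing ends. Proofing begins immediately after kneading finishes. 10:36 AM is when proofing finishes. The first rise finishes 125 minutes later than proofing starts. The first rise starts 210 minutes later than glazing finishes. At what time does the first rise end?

Glazing ends at 10:36 AM − 180 min = 7:36 AM.
The first rise starts at 7:36 AM + 210 min = 11:06 AM.
Kneading ends at 11:06 AM − 105 min = 9:21 AM.
So proofing starts at 9:21 AM.
The first rise ends at 9:21 AM + 125 min = 11:26 AM.

11:26 AM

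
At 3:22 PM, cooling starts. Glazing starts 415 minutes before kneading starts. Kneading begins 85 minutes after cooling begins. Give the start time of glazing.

Kneading starts at 3:22 PM + 85 min = 4:47 PM.
Glazing starts at 4:47 PM − 415 min = 9:52 AM.

9:52 AM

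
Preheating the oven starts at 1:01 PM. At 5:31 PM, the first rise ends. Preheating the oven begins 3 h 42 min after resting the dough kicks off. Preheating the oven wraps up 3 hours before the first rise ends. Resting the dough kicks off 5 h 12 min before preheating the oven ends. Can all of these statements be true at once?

Preheating the oven ends at 5:31 PM − 180 min = 2:31 PM.
Resting the dough starts at 2:31 PM − 312 min = 9:19 AM.
Preheating the oven starts at 9:19 AM + 222 min = 1:01 PM.
That matches the stated 1:01 PM, so the schedule is consistent.

Yes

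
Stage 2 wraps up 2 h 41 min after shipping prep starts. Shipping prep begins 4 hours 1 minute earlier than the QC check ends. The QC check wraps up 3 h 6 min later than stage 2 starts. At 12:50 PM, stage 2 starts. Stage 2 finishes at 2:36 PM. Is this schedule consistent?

The QC check ends at 12:50 PM + 186 min = 3:56 PM.
Shipping prep starts at 3:56 PM − 241 min = 11:55 AM.
Stage 2 ends at 11:55 AM + 161 min = 2:36 PM.
That matches the stated 2:36 PM, so the schedule is consistent.

Yes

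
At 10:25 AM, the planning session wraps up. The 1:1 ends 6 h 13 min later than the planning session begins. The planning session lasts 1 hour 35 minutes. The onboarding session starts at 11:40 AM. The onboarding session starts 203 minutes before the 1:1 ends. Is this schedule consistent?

Yes

The planning session starts at 10:25 AM − 95 min = 8:50 AM.
The 1:1 ends at 8:50 AM + 373 min = 3:03 PM.
The onboarding session starts at 3:03 PM − 203 min = 11:40 AM.
That matches the stated 11:40 AM, so the schedule is consistent.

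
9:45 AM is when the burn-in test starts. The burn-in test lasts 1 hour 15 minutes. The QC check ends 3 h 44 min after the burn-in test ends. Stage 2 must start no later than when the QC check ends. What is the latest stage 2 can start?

The burn-in test ends at 9:45 AM + 75 min = 11:00 AM.
The QC check ends at 11:00 AM + 224 min = 2:44 PM.
Stage 2 is bounded by the QC check, so the latest it can start is 2:44 PM.

2:44 PM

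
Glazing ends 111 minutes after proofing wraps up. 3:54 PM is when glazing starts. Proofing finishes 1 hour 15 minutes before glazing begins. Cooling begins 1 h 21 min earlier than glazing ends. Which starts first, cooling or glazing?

cooling

Proofing ends at 3:54 PM − 75 min = 2:39 PM.
Glazing ends at 2:39 PM + 111 min = 4:30 PM.
Cooling starts at 4:30 PM − 81 min = 3:09 PM.
Cooling starts at 3:09 PM and glazing starts at 3:54 PM, so cooling is first.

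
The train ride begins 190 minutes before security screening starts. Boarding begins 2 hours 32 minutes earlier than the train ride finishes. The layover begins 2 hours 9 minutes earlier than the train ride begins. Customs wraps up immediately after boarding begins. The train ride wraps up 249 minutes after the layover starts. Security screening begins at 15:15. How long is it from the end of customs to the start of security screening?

The train ride starts at 15:15 − 190 min = 12:05.
The layover starts at 12:05 − 129 min = 09:56.
The train ride ends at 09:56 + 249 min = 14:05.
Boarding starts at 14:05 − 152 min = 11:33.
So customs ends at 11:33.
From 11:33 to 15:15 is 3 h 42 min.

3 h 42 min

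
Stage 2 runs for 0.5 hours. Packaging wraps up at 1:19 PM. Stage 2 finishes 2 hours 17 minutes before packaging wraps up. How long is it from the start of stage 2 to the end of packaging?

2 hours 47 minutes

Stage 2 ends at 1:19 PM − 137 min = 11:02 AM.
Stage 2 starts at 11:02 AM − 30 min = 10:32 AM.
From 10:32 AM to 1:19 PM is 2 hours 47 minutes.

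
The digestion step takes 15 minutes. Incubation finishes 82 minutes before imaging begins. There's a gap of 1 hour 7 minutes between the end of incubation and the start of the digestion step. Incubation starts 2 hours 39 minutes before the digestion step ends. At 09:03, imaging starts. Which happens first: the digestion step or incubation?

incubation

Incubation ends at 09:03 − 82 min = 07:41.
The digestion step starts at 07:41 + 67 min = 08:48.
The digestion step ends at 08:48 + 15 min = 09:03.
Incubation starts at 09:03 − 159 min = 06:24.
The digestion step starts at 08:48 and incubation starts at 06:24, so incubation is first.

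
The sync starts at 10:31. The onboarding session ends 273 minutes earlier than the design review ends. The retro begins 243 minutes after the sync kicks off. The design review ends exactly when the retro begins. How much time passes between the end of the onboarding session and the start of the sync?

0.5 hours

The retro starts at 10:31 + 243 min = 14:34.
So the design review ends at 14:34.
The onboarding session ends at 14:34 − 273 min = 10:01.
From 10:01 to 10:31 is 0.5 hours.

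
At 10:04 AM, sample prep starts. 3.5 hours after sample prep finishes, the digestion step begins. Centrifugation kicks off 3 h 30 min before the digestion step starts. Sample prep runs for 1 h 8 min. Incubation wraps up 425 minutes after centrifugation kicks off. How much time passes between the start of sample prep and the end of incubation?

Sample prep ends at 10:04 AM + 68 min = 11:12 AM.
The digestion step starts at 11:12 AM + 210 min = 2:42 PM.
Centrifugation starts at 2:42 PM − 210 min = 11:12 AM.
Incubation ends at 11:12 AM + 425 min = 6:17 PM.
From 10:04 AM to 6:17 PM is 493 minutes.

493 minutes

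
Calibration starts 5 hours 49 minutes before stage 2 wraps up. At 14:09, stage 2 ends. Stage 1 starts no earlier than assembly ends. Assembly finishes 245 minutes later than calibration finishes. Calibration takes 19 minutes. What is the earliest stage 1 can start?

Calibration starts at 14:09 − 349 min = 08:20.
Calibration ends at 08:20 + 19 min = 08:39.
Assembly ends at 08:39 + 245 min = 12:44.
Stage 1 is bounded by assembly, so the earliest it can start is 12:44.

12:44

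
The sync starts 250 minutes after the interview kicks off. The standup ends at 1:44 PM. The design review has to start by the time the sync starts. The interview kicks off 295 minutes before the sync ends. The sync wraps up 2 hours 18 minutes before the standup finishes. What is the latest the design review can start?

The sync ends at 1:44 PM − 138 min = 11:26 AM.
The interview starts at 11:26 AM − 295 min = 6:31 AM.
The sync starts at 6:31 AM + 250 min = 10:41 AM.
The design review is bounded by the sync, so the latest it can start is 10:41 AM.

10:41 AM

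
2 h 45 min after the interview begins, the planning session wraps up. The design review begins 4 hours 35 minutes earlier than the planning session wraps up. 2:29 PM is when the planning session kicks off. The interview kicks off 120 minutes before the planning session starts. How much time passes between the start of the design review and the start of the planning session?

The interview starts at 2:29 PM − 120 min = 12:29 PM.
The planning session ends at 12:29 PM + 165 min = 3:14 PM.
The design review starts at 3:14 PM − 275 min = 10:39 AM.
From 10:39 AM to 2:29 PM is 3 h 50 min.

3 h 50 min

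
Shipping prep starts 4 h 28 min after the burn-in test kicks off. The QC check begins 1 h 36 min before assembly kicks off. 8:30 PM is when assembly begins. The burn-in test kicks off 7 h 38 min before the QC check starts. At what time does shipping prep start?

The QC check starts at 8:30 PM − 96 min = 6:54 PM.
The burn-in test starts at 6:54 PM − 458 min = 11:16 AM.
Shipping prep starts at 11:16 AM + 268 min = 3:44 PM.

3:44 PM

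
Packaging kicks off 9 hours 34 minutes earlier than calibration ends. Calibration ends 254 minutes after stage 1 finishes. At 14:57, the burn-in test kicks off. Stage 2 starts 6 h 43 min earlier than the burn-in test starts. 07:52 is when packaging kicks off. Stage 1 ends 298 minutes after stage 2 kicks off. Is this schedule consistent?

Stage 2 starts at 14:57 − 403 min = 08:14.
Stage 1 ends at 08:14 + 298 min = 13:12.
Calibration ends at 13:12 + 254 min = 17:26.
Packaging starts at 17:26 − 574 min = 07:52.
That matches the stated 07:52, so the schedule is consistent.

Yes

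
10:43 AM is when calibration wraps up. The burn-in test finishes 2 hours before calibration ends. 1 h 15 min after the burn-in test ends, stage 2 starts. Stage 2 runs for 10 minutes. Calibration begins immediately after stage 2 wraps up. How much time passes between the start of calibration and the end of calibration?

The burn-in test ends at 10:43 AM − 120 min = 8:43 AM.
Stage 2 starts at 8:43 AM + 75 min = 9:58 AM.
Stage 2 ends at 9:58 AM + 10 min = 10:08 AM.
So calibration starts at 10:08 AM.
From 10:08 AM to 10:43 AM is 35 minutes.

35 minutes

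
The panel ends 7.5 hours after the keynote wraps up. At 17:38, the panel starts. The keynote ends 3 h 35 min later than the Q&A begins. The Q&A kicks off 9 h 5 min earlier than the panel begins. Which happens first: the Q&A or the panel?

the Q&A

The Q&A starts at 17:38 − 545 min = 08:33.
The Q&A starts at 08:33 and the panel starts at 17:38, so the Q&A is first.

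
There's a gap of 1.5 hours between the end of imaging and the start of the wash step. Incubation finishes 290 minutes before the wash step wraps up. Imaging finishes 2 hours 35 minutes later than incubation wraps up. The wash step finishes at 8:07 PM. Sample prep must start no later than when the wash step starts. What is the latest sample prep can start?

7:22 PM

Incubation ends at 8:07 PM − 290 min = 3:17 PM.
Imaging ends at 3:17 PM + 155 min = 5:52 PM.
The wash step starts at 5:52 PM + 90 min = 7:22 PM.
Sample prep is bounded by the wash step, so the latest it can start is 7:22 PM.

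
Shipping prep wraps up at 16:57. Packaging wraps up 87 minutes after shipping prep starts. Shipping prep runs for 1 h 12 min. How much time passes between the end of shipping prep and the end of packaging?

15 minutes

Shipping prep starts at 16:57 − 72 min = 15:45.
Packaging ends at 15:45 + 87 min = 17:12.
From 16:57 to 17:12 is 15 minutes.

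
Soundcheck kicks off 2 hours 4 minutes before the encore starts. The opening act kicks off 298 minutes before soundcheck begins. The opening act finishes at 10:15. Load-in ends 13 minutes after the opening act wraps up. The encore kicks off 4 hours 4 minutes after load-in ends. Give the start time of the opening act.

07:30

Load-in ends at 10:15 + 13 min = 10:28.
The encore starts at 10:28 + 244 min = 14:32.
Soundcheck starts at 14:32 − 124 min = 12:28.
The opening act starts at 12:28 − 298 min = 07:30.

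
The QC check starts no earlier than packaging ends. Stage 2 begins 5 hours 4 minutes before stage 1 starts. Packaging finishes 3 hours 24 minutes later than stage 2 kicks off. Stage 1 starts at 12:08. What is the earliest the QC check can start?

10:28

Stage 2 starts at 12:08 − 304 min = 07:04.
Packaging ends at 07:04 + 204 min = 10:28.
The QC check is bounded by packaging, so the earliest it can start is 10:28.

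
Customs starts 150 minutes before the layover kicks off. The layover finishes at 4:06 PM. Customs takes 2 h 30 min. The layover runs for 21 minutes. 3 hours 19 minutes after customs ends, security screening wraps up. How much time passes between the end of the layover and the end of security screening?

2 hours 58 minutes

The layover starts at 4:06 PM − 21 min = 3:45 PM.
Customs starts at 3:45 PM − 150 min = 1:15 PM.
Customs ends at 1:15 PM + 150 min = 3:45 PM.
Security screening ends at 3:45 PM + 199 min = 7:04 PM.
From 4:06 PM to 7:04 PM is 2 hours 58 minutes.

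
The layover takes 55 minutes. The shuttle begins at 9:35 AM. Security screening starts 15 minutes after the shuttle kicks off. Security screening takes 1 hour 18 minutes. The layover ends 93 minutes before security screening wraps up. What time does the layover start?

Security screening starts at 9:35 AM + 15 min = 9:50 AM.
Security screening ends at 9:50 AM + 78 min = 11:08 AM.
The layover ends at 11:08 AM − 93 min = 9:35 AM.
The layover starts at 9:35 AM − 55 min = 8:40 AM.

8:40 AM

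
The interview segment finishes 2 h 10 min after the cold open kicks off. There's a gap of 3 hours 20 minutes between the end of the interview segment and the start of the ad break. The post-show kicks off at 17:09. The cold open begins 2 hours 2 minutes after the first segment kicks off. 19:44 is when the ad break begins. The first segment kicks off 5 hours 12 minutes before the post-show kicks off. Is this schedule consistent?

The first segment starts at 17:09 − 312 min = 11:57.
The cold open starts at 11:57 + 122 min = 13:59.
The interview segment ends at 13:59 + 130 min = 16:09.
The ad break starts at 16:09 + 200 min = 19:29.
But the ad break is also said to start at 19:44 — a 15-minute conflict.

No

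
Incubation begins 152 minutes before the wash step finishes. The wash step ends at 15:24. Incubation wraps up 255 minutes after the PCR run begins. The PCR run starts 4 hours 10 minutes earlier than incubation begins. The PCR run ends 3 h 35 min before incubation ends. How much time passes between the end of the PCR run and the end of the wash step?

6 hours 2 minutes

Incubation starts at 15:24 − 152 min = 12:52.
The PCR run starts at 12:52 − 250 min = 08:42.
Incubation ends at 08:42 + 255 min = 12:57.
The PCR run ends at 12:57 − 215 min = 09:22.
From 09:22 to 15:24 is 6 hours 2 minutes.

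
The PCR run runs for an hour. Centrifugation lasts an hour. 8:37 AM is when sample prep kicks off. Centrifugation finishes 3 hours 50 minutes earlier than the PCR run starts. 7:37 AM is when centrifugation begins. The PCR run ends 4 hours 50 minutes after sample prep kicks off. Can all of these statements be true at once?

The PCR run ends at 8:37 AM + 290 min = 1:27 PM.
The PCR run starts at 1:27 PM − 60 min = 12:27 PM.
Centrifugation ends at 12:27 PM − 230 min = 8:37 AM.
Centrifugation starts at 8:37 AM − 60 min = 7:37 AM.
That matches the stated 7:37 AM, so the schedule is consistent.

Yes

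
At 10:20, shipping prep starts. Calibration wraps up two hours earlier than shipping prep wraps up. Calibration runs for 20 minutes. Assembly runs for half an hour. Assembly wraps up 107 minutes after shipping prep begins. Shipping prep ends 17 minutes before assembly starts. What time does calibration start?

Assembly ends at 10:20 + 107 min = 12:07.
Assembly starts at 12:07 − 30 min = 11:37.
Shipping prep ends at 11:37 − 17 min = 11:20.
Calibration ends at 11:20 − 120 min = 09:20.
Calibration starts at 09:20 − 20 min = 09:00.

09:00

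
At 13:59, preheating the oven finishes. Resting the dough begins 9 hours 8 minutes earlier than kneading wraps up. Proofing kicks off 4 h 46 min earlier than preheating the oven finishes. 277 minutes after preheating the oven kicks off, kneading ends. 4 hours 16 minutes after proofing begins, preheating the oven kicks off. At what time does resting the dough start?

08:58

Proofing starts at 13:59 − 286 min = 09:13.
Preheating the oven starts at 09:13 + 256 min = 13:29.
Kneading ends at 13:29 + 277 min = 18:06.
Resting the dough starts at 18:06 − 548 min = 08:58.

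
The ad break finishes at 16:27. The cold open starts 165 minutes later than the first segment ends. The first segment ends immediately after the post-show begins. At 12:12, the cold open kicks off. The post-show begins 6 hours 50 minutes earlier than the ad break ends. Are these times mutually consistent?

The post-show starts at 16:27 − 410 min = 09:37.
So the first segment ends at 09:37.
The cold open starts at 09:37 + 165 min = 12:22.
But the cold open is also said to start at 12:12 — a 10-minute conflict.

No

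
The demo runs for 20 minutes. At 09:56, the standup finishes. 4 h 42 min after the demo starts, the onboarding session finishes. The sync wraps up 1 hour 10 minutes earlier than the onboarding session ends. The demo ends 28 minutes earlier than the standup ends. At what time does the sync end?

The demo ends at 09:56 − 28 min = 09:28.
The demo starts at 09:28 − 20 min = 09:08.
The onboarding session ends at 09:08 + 282 min = 13:50.
The sync ends at 13:50 − 70 min = 12:40.

12:40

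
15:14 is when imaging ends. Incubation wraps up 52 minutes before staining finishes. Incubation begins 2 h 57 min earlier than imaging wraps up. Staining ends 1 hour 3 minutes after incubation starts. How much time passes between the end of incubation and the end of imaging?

Incubation starts at 15:14 − 177 min = 12:17.
Staining ends at 12:17 + 63 min = 13:20.
Incubation ends at 13:20 − 52 min = 12:28.
From 12:28 to 15:14 is 2 hours 46 minutes.

2 hours 46 minutes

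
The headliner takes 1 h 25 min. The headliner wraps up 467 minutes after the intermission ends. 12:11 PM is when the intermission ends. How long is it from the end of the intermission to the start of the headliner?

6 h 22 min

The headliner ends at 12:11 PM + 467 min = 7:58 PM.
The headliner starts at 7:58 PM − 85 min = 6:33 PM.
From 12:11 PM to 6:33 PM is 6 h 22 min.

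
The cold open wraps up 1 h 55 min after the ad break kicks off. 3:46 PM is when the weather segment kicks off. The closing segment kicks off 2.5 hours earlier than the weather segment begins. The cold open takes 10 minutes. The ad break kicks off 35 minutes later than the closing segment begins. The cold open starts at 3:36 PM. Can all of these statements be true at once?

The closing segment starts at 3:46 PM − 150 min = 1:16 PM.
The ad break starts at 1:16 PM + 35 min = 1:51 PM.
The cold open ends at 1:51 PM + 115 min = 3:46 PM.
The cold open starts at 3:46 PM − 10 min = 3:36 PM.
That matches the stated 3:36 PM, so the schedule is consistent.

Yes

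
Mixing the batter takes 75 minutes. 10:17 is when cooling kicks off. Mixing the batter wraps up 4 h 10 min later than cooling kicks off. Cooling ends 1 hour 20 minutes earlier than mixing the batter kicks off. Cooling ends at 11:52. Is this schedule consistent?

Mixing the batter ends at 10:17 + 250 min = 14:27.
Mixing the batter starts at 14:27 − 75 min = 13:12.
Cooling ends at 13:12 − 80 min = 11:52.
That matches the stated 11:52, so the schedule is consistent.

Yes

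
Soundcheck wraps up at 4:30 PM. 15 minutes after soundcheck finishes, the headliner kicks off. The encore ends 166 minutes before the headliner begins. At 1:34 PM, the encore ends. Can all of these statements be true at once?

The headliner starts at 4:30 PM + 15 min = 4:45 PM.
The encore ends at 4:45 PM − 166 min = 1:59 PM.
But the encore is also said to end at 1:34 PM — a 25-minute conflict.

No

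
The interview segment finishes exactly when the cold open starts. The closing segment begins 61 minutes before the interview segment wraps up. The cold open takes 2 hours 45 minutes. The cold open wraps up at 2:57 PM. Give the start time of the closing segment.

11:11 AM

The cold open starts at 2:57 PM − 165 min = 12:12 PM.
So the interview segment ends at 12:12 PM.
The closing segment starts at 12:12 PM − 61 min = 11:11 AM.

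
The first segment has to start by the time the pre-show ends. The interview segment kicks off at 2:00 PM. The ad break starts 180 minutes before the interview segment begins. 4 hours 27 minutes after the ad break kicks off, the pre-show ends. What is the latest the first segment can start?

3:27 PM

The ad break starts at 2:00 PM − 180 min = 11:00 AM.
The pre-show ends at 11:00 AM + 267 min = 3:27 PM.
The first segment is bounded by the pre-show, so the latest it can start is 3:27 PM.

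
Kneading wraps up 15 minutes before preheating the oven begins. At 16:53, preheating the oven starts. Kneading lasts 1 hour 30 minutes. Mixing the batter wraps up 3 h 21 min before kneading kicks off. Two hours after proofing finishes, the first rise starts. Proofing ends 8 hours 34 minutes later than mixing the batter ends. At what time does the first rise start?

22:21

Kneading ends at 16:53 − 15 min = 16:38.
Kneading starts at 16:38 − 90 min = 15:08.
Mixing the batter ends at 15:08 − 201 min = 11:47.
Proofing ends at 11:47 + 514 min = 20:21.
The first rise starts at 20:21 + 120 min = 22:21.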